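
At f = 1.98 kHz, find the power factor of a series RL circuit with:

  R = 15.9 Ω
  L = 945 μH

Step 1 — Angular frequency: ω = 2π·f = 2π·1980 = 1.244e+04 rad/s.
Step 2 — Component impedances:
  R: Z = R = 15.9 Ω
  L: Z = jωL = j·1.244e+04·0.000945 = 0 + j11.76 Ω
Step 3 — Series combination: Z_total = R + L = 15.9 + j11.76 Ω = 19.77∠36.5° Ω.
Step 4 — Power factor: PF = cos(φ) = Re(Z)/|Z| = 15.9/19.774 = 0.8041.
Step 5 — Type: Im(Z) = 11.76 ⇒ lagging (phase φ = 36.5°).

PF = 0.8041 (lagging, φ = 36.5°)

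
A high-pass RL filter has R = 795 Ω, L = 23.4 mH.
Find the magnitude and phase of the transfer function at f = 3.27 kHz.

Step 1 — Angular frequency: ω = 2π·3270 = 2.055e+04 rad/s.
Step 2 — Transfer function: H(jω) = jωL/(R + jωL).
Step 3 — Numerator jωL = j·480.8; denominator R + jωL = 795 + j480.8.
Step 4 — H = 0.2678 + j0.4428.
Step 5 — Magnitude: |H| = 0.5175 (-5.7 dB); phase: φ = 58.8°.

|H| = 0.5175 (-5.7 dB), φ = 58.8°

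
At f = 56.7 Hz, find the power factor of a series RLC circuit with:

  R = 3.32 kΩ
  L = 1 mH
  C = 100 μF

Step 1 — Angular frequency: ω = 2π·f = 2π·56.7 = 356.3 rad/s.
Step 2 — Component impedances:
  R: Z = R = 3320 Ω
  L: Z = jωL = j·356.3·0.001 = 0 + j0.3563 Ω
  C: Z = 1/(jωC) = -j/(ω·C) = 0 - j28.07 Ω
Step 3 — Series combination: Z_total = R + L + C = 3320 - j27.71 Ω = 3320∠-0.5° Ω.
Step 4 — Power factor: PF = cos(φ) = Re(Z)/|Z| = 3320/3320 = 1.
Step 5 — Type: Im(Z) = -27.71 ⇒ leading (phase φ = -0.5°).

PF = 1 (leading, φ = -0.5°)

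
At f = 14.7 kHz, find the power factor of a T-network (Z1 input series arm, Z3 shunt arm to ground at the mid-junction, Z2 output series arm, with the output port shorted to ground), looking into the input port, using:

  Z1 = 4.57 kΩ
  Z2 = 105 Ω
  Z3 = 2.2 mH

Step 1 — Angular frequency: ω = 2π·f = 2π·1.47e+04 = 9.236e+04 rad/s.
Step 2 — Component impedances:
  Z1: Z = R = 4570 Ω
  Z2: Z = R = 105 Ω
  Z3: Z = jωL = j·9.236e+04·0.0022 = 0 + j203.2 Ω
Step 3 — With the output port shorted to ground, the output series arm Z2 runs from the junction to ground; the shunt arm Z3 also runs from the junction to ground. They appear in parallel: Z3 || Z2 = 82.87 + j42.82 Ω.
Step 4 — Series with input arm Z1: Z_in = Z1 + (Z3 || Z2) = 4653 + j42.82 Ω = 4653∠0.5° Ω.
Step 5 — Power factor: PF = cos(φ) = Re(Z)/|Z| = 4653/4653 = 1.
Step 6 — Type: Im(Z) = 42.82 ⇒ lagging (phase φ = 0.5°).

PF = 1 (lagging, φ = 0.5°)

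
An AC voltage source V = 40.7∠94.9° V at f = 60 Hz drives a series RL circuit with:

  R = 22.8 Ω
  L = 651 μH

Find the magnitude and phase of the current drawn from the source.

Step 1 — Angular frequency: ω = 2π·f = 2π·60 = 377 rad/s.
Step 2 — Component impedances:
  R: Z = R = 22.8 Ω
  L: Z = jωL = j·377·0.000651 = 0 + j0.2454 Ω
Step 3 — Series combination: Z_total = R + L = 22.8 + j0.2454 Ω = 22.8∠0.6° Ω.
Step 4 — Source phasor: V = 40.7∠94.9° V = -3.476 + j40.55 V.
Step 5 — Ohm's law: I = V / Z_total = (-3.476 + j40.55) / (22.8 + j0.2454) = -0.1333 + j1.78 A.
Step 6 — Convert to polar: |I| = 1.785 A, ∠I = 94.3°.

I = 1.785∠94.3° A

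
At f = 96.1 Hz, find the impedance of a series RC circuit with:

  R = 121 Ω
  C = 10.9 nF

Step 1 — Angular frequency: ω = 2π·f = 2π·96.1 = 603.8 rad/s.
Step 2 — Component impedances:
  R: Z = R = 121 Ω
  C: Z = 1/(jωC) = -j/(ω·C) = 0 - j1.519e+05 Ω
Step 3 — Series combination: Z_total = R + C = 121 - j1.519e+05 Ω = 1.519e+05∠-90.0° Ω.

Z = 121 - j1.519e+05 Ω = 1.519e+05∠-90.0° Ω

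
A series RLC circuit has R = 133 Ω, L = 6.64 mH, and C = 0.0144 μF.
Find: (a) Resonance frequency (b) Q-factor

Step 1 — Resonance condition Im(Z)=0 gives ω₀ = 1/√(LC).
Step 2 — ω₀ = 1/√(0.00664·1.44e-08) = 1.023e+05 rad/s.
Step 3 — f₀ = ω₀/(2π) = 1.628e+04 Hz.
Step 4 — Series Q: Q = ω₀L/R = 1.023e+05·0.00664/133 = 5.106.

(a) f₀ = 1.628e+04 Hz  (b) Q = 5.106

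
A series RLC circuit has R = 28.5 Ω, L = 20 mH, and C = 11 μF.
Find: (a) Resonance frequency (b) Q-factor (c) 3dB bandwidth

Step 1 — Resonance: ω₀ = 1/√(LC) = 1/√(0.02·1.1e-05) = 2132 rad/s.
Step 2 — f₀ = ω₀/(2π) = 339.3 Hz.
Step 3 — Series Q: Q = ω₀L/R = 2132·0.02/28.5 = 1.496.
Step 4 — Bandwidth: Δω = ω₀/Q = 1425 rad/s; BW = Δω/(2π) = 226.8 Hz.

(a) f₀ = 339.3 Hz  (b) Q = 1.496  (c) BW = 226.8 Hz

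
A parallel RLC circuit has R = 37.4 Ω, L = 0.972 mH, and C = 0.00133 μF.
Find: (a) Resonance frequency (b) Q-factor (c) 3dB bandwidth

Step 1 — Resonance: ω₀ = 1/√(LC) = 1/√(0.000972·1.33e-09) = 8.795e+05 rad/s.
Step 2 — f₀ = ω₀/(2π) = 1.4e+05 Hz.
Step 3 — Parallel Q: Q = R/(ω₀L) = 37.4/(8.795e+05·0.000972) = 0.04375.
Step 4 — Bandwidth: Δω = ω₀/Q = 2.01e+07 rad/s; BW = Δω/(2π) = 3.2e+06 Hz.

(a) f₀ = 1.4e+05 Hz  (b) Q = 0.04375  (c) BW = 3.2e+06 Hz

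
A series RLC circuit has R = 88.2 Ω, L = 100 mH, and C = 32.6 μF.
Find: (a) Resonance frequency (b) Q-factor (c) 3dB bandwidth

Step 1 — Resonance condition Im(Z)=0 gives ω₀ = 1/√(LC).
Step 2 — ω₀ = 1/√(0.1·3.26e-05) = 553.8 rad/s.
Step 3 — f₀ = ω₀/(2π) = 88.15 Hz.
Step 4 — Series Q: Q = ω₀L/R = 553.8·0.1/88.2 = 0.6279.
Step 5 — 3dB bandwidth: Δω = ω₀/Q = 882 rad/s; BW = Δω/(2π) = 140.4 Hz.

(a) f₀ = 88.15 Hz  (b) Q = 0.6279  (c) BW = 140.4 Hz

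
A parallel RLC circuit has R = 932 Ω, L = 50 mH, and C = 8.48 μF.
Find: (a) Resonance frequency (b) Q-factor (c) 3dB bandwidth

Step 1 — Resonance: ω₀ = 1/√(LC) = 1/√(0.05·8.48e-06) = 1536 rad/s.
Step 2 — f₀ = ω₀/(2π) = 244.4 Hz.
Step 3 — Parallel Q: Q = R/(ω₀L) = 932/(1536·0.05) = 12.14.
Step 4 — Bandwidth: Δω = ω₀/Q = 126.5 rad/s; BW = Δω/(2π) = 20.14 Hz.

(a) f₀ = 244.4 Hz  (b) Q = 12.14  (c) BW = 20.14 Hz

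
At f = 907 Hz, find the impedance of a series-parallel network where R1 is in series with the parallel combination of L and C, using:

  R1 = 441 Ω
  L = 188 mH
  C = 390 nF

Step 1 — Angular frequency: ω = 2π·f = 2π·907 = 5699 rad/s.
Step 2 — Component impedances:
  R1: Z = R = 441 Ω
  L: Z = jωL = j·5699·0.188 = 0 + j1071 Ω
  C: Z = 1/(jωC) = -j/(ω·C) = 0 - j449.9 Ω
Step 3 — Parallel branch: L || C = 1/(1/L + 1/C) = 0 - j775.7 Ω.
Step 4 — Series with R1: Z_total = R1 + (L || C) = 441 - j775.7 Ω = 892.3∠-60.4° Ω.

Z = 441 - j775.7 Ω = 892.3∠-60.4° Ω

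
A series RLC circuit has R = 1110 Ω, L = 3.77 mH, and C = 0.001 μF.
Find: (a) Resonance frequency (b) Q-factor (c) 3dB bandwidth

Step 1 — Resonance condition Im(Z)=0 gives ω₀ = 1/√(LC).
Step 2 — ω₀ = 1/√(0.00377·1e-09) = 5.15e+05 rad/s.
Step 3 — f₀ = ω₀/(2π) = 8.197e+04 Hz.
Step 4 — Series Q: Q = ω₀L/R = 5.15e+05·0.00377/1110 = 1.749.
Step 5 — 3dB bandwidth: Δω = ω₀/Q = 2.944e+05 rad/s; BW = Δω/(2π) = 4.686e+04 Hz.

(a) f₀ = 8.197e+04 Hz  (b) Q = 1.749  (c) BW = 4.686e+04 Hz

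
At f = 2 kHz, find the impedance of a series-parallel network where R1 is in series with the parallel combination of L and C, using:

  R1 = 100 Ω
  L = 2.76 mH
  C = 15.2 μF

Step 1 — Angular frequency: ω = 2π·f = 2π·2000 = 1.257e+04 rad/s.
Step 2 — Component impedances:
  R1: Z = R = 100 Ω
  L: Z = jωL = j·1.257e+04·0.00276 = 0 + j34.68 Ω
  C: Z = 1/(jωC) = -j/(ω·C) = 0 - j5.235 Ω
Step 3 — Parallel branch: L || C = 1/(1/L + 1/C) = 0 - j6.166 Ω.
Step 4 — Series with R1: Z_total = R1 + (L || C) = 100 - j6.166 Ω = 100.2∠-3.5° Ω.

Z = 100 - j6.166 Ω = 100.2∠-3.5° Ω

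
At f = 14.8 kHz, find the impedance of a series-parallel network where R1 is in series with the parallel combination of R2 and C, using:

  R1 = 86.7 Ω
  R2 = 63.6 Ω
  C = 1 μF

Step 1 — Angular frequency: ω = 2π·f = 2π·1.48e+04 = 9.299e+04 rad/s.
Step 2 — Component impedances:
  R1: Z = R = 86.7 Ω
  R2: Z = R = 63.6 Ω
  C: Z = 1/(jωC) = -j/(ω·C) = 0 - j10.75 Ω
Step 3 — Parallel branch: R2 || C = 1/(1/R2 + 1/C) = 1.768 - j10.45 Ω.
Step 4 — Series with R1: Z_total = R1 + (R2 || C) = 88.47 - j10.45 Ω = 89.08∠-6.7° Ω.

Z = 88.47 - j10.45 Ω = 89.08∠-6.7° Ω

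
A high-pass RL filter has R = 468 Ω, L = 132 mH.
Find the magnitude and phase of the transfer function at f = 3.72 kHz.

Step 1 — Angular frequency: ω = 2π·3720 = 2.337e+04 rad/s.
Step 2 — Transfer function: H(jω) = jωL/(R + jωL).
Step 3 — Numerator jωL = j·3085; denominator R + jωL = 468 + j3085.
Step 4 — H = 0.9775 + j0.1483.
Step 5 — Magnitude: |H| = 0.9887 (-0.1 dB); phase: φ = 8.6°.

|H| = 0.9887 (-0.1 dB), φ = 8.6°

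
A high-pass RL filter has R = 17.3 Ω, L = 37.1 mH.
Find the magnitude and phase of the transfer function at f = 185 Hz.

Step 1 — Angular frequency: ω = 2π·185 = 1162 rad/s.
Step 2 — Transfer function: H(jω) = jωL/(R + jωL).
Step 3 — Numerator jωL = j·43.12; denominator R + jωL = 17.3 + j43.12.
Step 4 — H = 0.8614 + j0.3456.
Step 5 — Magnitude: |H| = 0.9281 (-0.6 dB); phase: φ = 21.9°.

|H| = 0.9281 (-0.6 dB), φ = 21.9°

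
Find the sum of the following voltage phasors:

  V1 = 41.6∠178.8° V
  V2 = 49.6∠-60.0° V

Step 1 — Convert each phasor to rectangular form:
  V1 = 41.6·(cos(178.8°) + j·sin(178.8°)) = -41.59 + j0.8712 V
  V2 = 49.6·(cos(-60.0°) + j·sin(-60.0°)) = 24.8 - j42.95 V
Step 2 — Sum components: V_total = -16.79 - j42.08 V.
Step 3 — Convert to polar: |V_total| = 45.31 V, ∠V_total = -111.8°.

V_total = 45.31∠-111.8° V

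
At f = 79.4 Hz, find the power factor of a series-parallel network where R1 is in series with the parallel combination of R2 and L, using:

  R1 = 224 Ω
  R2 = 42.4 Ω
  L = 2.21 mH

Step 1 — Angular frequency: ω = 2π·f = 2π·79.4 = 498.9 rad/s.
Step 2 — Component impedances:
  R1: Z = R = 224 Ω
  R2: Z = R = 42.4 Ω
  L: Z = jωL = j·498.9·0.00221 = 0 + j1.103 Ω
Step 3 — Parallel branch: R2 || L = 1/(1/R2 + 1/L) = 0.02865 + j1.102 Ω.
Step 4 — Series with R1: Z_total = R1 + (R2 || L) = 224 + j1.102 Ω = 224∠0.3° Ω.
Step 5 — Power factor: PF = cos(φ) = Re(Z)/|Z| = 224/224 = 1.
Step 6 — Type: Im(Z) = 1.102 ⇒ lagging (phase φ = 0.3°).

PF = 1 (lagging, φ = 0.3°)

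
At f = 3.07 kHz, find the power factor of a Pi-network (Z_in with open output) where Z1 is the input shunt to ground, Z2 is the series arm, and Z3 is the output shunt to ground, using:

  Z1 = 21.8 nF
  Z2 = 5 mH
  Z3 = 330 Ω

Step 1 — Angular frequency: ω = 2π·f = 2π·3070 = 1.929e+04 rad/s.
Step 2 — Component impedances:
  Z1: Z = 1/(jωC) = -j/(ω·C) = 0 - j2378 Ω
  Z2: Z = jωL = j·1.929e+04·0.005 = 0 + j96.45 Ω
  Z3: Z = R = 330 Ω
Step 3 — With open output, the series arm Z2 and the output shunt Z3 appear in series to ground: Z2 + Z3 = 330 + j96.45 Ω.
Step 4 — Parallel with input shunt Z1: Z_in = Z1 || (Z2 + Z3) = 351.1 + j49.74 Ω = 354.6∠8.1° Ω.
Step 5 — Power factor: PF = cos(φ) = Re(Z)/|Z| = 351.1/354.6 = 0.9901.
Step 6 — Type: Im(Z) = 49.74 ⇒ lagging (phase φ = 8.1°).

PF = 0.9901 (lagging, φ = 8.1°)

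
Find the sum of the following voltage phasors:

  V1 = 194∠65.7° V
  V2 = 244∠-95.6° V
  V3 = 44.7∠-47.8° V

Step 1 — Convert each phasor to rectangular form:
  V1 = 194·(cos(65.7°) + j·sin(65.7°)) = 79.83 + j176.8 V
  V2 = 244·(cos(-95.6°) + j·sin(-95.6°)) = -23.81 - j242.8 V
  V3 = 44.7·(cos(-47.8°) + j·sin(-47.8°)) = 30.03 - j33.11 V
Step 2 — Sum components: V_total = 86.05 - j99.14 V.
Step 3 — Convert to polar: |V_total| = 131.3 V, ∠V_total = -49.0°.

V_total = 131.3∠-49.0° V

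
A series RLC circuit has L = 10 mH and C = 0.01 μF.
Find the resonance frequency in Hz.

Step 1 — Resonance condition Im(Z)=0 gives ω₀ = 1/√(LC).
Step 2 — ω₀ = 1/√(0.01·1e-08) = 1e+05 rad/s.
Step 3 — f₀ = ω₀/(2π) = 1.592e+04 Hz.

f₀ = 1.592e+04 Hz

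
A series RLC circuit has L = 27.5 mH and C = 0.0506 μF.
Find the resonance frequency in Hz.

Step 1 — Resonance condition Im(Z)=0 gives ω₀ = 1/√(LC).
Step 2 — ω₀ = 1/√(0.0275·5.06e-08) = 2.681e+04 rad/s.
Step 3 — f₀ = ω₀/(2π) = 4267 Hz.

f₀ = 4267 Hz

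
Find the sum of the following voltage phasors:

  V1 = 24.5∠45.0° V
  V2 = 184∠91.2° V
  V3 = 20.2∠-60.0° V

Step 1 — Convert each phasor to rectangular form:
  V1 = 24.5·(cos(45.0°) + j·sin(45.0°)) = 17.32 + j17.32 V
  V2 = 184·(cos(91.2°) + j·sin(91.2°)) = -3.853 + j184 V
  V3 = 20.2·(cos(-60.0°) + j·sin(-60.0°)) = 10.1 - j17.49 V
Step 2 — Sum components: V_total = 23.57 + j183.8 V.
Step 3 — Convert to polar: |V_total| = 185.3 V, ∠V_total = 82.7°.

V_total = 185.3∠82.7° V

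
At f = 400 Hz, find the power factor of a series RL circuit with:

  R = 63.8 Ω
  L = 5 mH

Step 1 — Angular frequency: ω = 2π·f = 2π·400 = 2513 rad/s.
Step 2 — Component impedances:
  R: Z = R = 63.8 Ω
  L: Z = jωL = j·2513·0.005 = 0 + j12.57 Ω
Step 3 — Series combination: Z_total = R + L = 63.8 + j12.57 Ω = 65.03∠11.1° Ω.
Step 4 — Power factor: PF = cos(φ) = Re(Z)/|Z| = 63.8/65.03 = 0.9811.
Step 5 — Type: Im(Z) = 12.57 ⇒ lagging (phase φ = 11.1°).

PF = 0.9811 (lagging, φ = 11.1°)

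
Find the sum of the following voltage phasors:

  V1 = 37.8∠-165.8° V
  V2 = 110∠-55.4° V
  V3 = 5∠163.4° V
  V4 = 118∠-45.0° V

Step 1 — Convert each phasor to rectangular form:
  V1 = 37.8·(cos(-165.8°) + j·sin(-165.8°)) = -36.65 - j9.273 V
  V2 = 110·(cos(-55.4°) + j·sin(-55.4°)) = 62.46 - j90.55 V
  V3 = 5·(cos(163.4°) + j·sin(163.4°)) = -4.792 + j1.428 V
  V4 = 118·(cos(-45.0°) + j·sin(-45.0°)) = 83.44 - j83.44 V
Step 2 — Sum components: V_total = 104.5 - j181.8 V.
Step 3 — Convert to polar: |V_total| = 209.7 V, ∠V_total = -60.1°.

V_total = 209.7∠-60.1° V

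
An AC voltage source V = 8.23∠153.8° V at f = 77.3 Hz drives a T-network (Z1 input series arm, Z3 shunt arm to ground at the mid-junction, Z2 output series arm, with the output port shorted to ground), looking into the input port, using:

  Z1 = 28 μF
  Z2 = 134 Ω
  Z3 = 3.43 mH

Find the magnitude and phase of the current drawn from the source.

Step 1 — Angular frequency: ω = 2π·f = 2π·77.3 = 485.7 rad/s.
Step 2 — Component impedances:
  Z1: Z = 1/(jωC) = -j/(ω·C) = 0 - j73.53 Ω
  Z2: Z = R = 134 Ω
  Z3: Z = jωL = j·485.7·0.00343 = 0 + j1.666 Ω
Step 3 — With the output port shorted to ground, the output series arm Z2 runs from the junction to ground; the shunt arm Z3 also runs from the junction to ground. They appear in parallel: Z3 || Z2 = 0.02071 + j1.666 Ω.
Step 4 — Series with input arm Z1: Z_in = Z1 + (Z3 || Z2) = 0.02071 - j71.87 Ω = 71.87∠-90.0° Ω.
Step 5 — Source phasor: V = 8.23∠153.8° V = -7.384 + j3.634 V.
Step 6 — Ohm's law: I = V / Z_total = (-7.384 + j3.634) / (0.02071 - j71.87) = -0.05059 - j0.1027 A.
Step 7 — Convert to polar: |I| = 0.1145 A, ∠I = -116.2°.

I = 0.1145∠-116.2° A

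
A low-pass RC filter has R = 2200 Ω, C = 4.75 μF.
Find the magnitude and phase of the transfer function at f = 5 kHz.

Step 1 — Angular frequency: ω = 2π·5000 = 3.142e+04 rad/s.
Step 2 — Transfer function: H(jω) = 1/(1 + jωRC).
Step 3 — Denominator: 1 + jωRC = 1 + j·3.142e+04·2200·4.75e-06 = 1 + j328.3.
Step 4 — H = 9.278e-06 - j0.003046.
Step 5 — Magnitude: |H| = 0.003046 (-50.3 dB); phase: φ = -89.8°.

|H| = 0.003046 (-50.3 dB), φ = -89.8°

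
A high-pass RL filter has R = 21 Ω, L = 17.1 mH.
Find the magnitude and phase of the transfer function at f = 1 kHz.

Step 1 — Angular frequency: ω = 2π·1000 = 6283 rad/s.
Step 2 — Transfer function: H(jω) = jωL/(R + jωL).
Step 3 — Numerator jωL = j·107.4; denominator R + jωL = 21 + j107.4.
Step 4 — H = 0.9632 + j0.1883.
Step 5 — Magnitude: |H| = 0.9814 (-0.2 dB); phase: φ = 11.1°.

|H| = 0.9814 (-0.2 dB), φ = 11.1°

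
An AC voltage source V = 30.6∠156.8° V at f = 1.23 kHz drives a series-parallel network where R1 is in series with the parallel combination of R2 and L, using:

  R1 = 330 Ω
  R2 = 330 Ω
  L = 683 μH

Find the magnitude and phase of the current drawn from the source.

Step 1 — Angular frequency: ω = 2π·f = 2π·1230 = 7728 rad/s.
Step 2 — Component impedances:
  R1: Z = R = 330 Ω
  R2: Z = R = 330 Ω
  L: Z = jωL = j·7728·0.000683 = 0 + j5.278 Ω
Step 3 — Parallel branch: R2 || L = 1/(1/R2 + 1/L) = 0.08441 + j5.277 Ω.
Step 4 — Series with R1: Z_total = R1 + (R2 || L) = 330.1 + j5.277 Ω = 330.1∠0.9° Ω.
Step 5 — Source phasor: V = 30.6∠156.8° V = -28.13 + j12.05 V.
Step 6 — Ohm's law: I = V / Z_total = (-28.13 + j12.05) / (330.1 + j5.277) = -0.0846 + j0.03787 A.
Step 7 — Convert to polar: |I| = 0.09269 A, ∠I = 155.9°.

I = 0.09269∠155.9° A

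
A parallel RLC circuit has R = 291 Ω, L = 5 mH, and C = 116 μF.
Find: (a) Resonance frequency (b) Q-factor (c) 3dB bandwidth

Step 1 — Resonance: ω₀ = 1/√(LC) = 1/√(0.005·0.000116) = 1313 rad/s.
Step 2 — f₀ = ω₀/(2π) = 209 Hz.
Step 3 — Parallel Q: Q = R/(ω₀L) = 291/(1313·0.005) = 44.32.
Step 4 — Bandwidth: Δω = ω₀/Q = 29.62 rad/s; BW = Δω/(2π) = 4.715 Hz.

(a) f₀ = 209 Hz  (b) Q = 44.32  (c) BW = 4.715 Hz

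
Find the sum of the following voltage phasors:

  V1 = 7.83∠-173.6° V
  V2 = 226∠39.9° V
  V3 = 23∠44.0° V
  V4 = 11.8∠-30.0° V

Step 1 — Convert each phasor to rectangular form:
  V1 = 7.83·(cos(-173.6°) + j·sin(-173.6°)) = -7.781 - j0.8728 V
  V2 = 226·(cos(39.9°) + j·sin(39.9°)) = 173.4 + j145 V
  V3 = 23·(cos(44.0°) + j·sin(44.0°)) = 16.54 + j15.98 V
  V4 = 11.8·(cos(-30.0°) + j·sin(-30.0°)) = 10.22 - j5.9 V
Step 2 — Sum components: V_total = 192.4 + j154.2 V.
Step 3 — Convert to polar: |V_total| = 246.5 V, ∠V_total = 38.7°.

V_total = 246.5∠38.7° V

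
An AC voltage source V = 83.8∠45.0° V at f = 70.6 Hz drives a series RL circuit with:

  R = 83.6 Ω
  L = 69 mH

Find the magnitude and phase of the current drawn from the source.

Step 1 — Angular frequency: ω = 2π·f = 2π·70.6 = 443.6 rad/s.
Step 2 — Component impedances:
  R: Z = R = 83.6 Ω
  L: Z = jωL = j·443.6·0.069 = 0 + j30.61 Ω
Step 3 — Series combination: Z_total = R + L = 83.6 + j30.61 Ω = 89.03∠20.1° Ω.
Step 4 — Source phasor: V = 83.8∠45.0° V = 59.26 + j59.26 V.
Step 5 — Ohm's law: I = V / Z_total = (59.26 + j59.26) / (83.6 + j30.61) = 0.8539 + j0.3962 A.
Step 6 — Convert to polar: |I| = 0.9413 A, ∠I = 24.9°.

I = 0.9413∠24.9° A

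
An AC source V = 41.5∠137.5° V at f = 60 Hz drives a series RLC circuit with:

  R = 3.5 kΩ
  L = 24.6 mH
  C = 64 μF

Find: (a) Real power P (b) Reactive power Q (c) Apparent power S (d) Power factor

Step 1 — Angular frequency: ω = 2π·f = 2π·60 = 377 rad/s.
Step 2 — Component impedances:
  R: Z = R = 3500 Ω
  L: Z = jωL = j·377·0.0246 = 0 + j9.274 Ω
  C: Z = 1/(jωC) = -j/(ω·C) = 0 - j41.45 Ω
Step 3 — Series combination: Z_total = R + L + C = 3500 - j32.17 Ω = 3500∠-0.5° Ω.
Step 4 — Source phasor: V = 41.5∠137.5° V = -30.6 + j28.04 V.
Step 5 — Current: I = V / Z = -0.008815 + j0.00793 A = 0.01186∠138.0° A.
Step 6 — Complex power: S = V·I* = 0.492 - j0.004523 VA.
Step 7 — Real power: P = Re(S) = 0.492 W.
Step 8 — Reactive power: Q = Im(S) = -0.004523 VAR.
Step 9 — Apparent power: |S| = 0.4921 VA.
Step 10 — Power factor: PF = P/|S| = 1 (leading).

(a) P = 0.492 W  (b) Q = -0.004523 VAR  (c) S = 0.4921 VA  (d) PF = 1 (leading)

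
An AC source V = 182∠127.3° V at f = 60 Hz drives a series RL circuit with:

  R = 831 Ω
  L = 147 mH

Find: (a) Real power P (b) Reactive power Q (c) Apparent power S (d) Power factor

Step 1 — Angular frequency: ω = 2π·f = 2π·60 = 377 rad/s.
Step 2 — Component impedances:
  R: Z = R = 831 Ω
  L: Z = jωL = j·377·0.147 = 0 + j55.42 Ω
Step 3 — Series combination: Z_total = R + L = 831 + j55.42 Ω = 832.8∠3.8° Ω.
Step 4 — Source phasor: V = 182∠127.3° V = -110.3 + j144.8 V.
Step 5 — Current: I = V / Z = -0.1206 + j0.1823 A = 0.2185∠123.5° A.
Step 6 — Complex power: S = V·I* = 39.68 + j2.646 VA.
Step 7 — Real power: P = Re(S) = 39.68 W.
Step 8 — Reactive power: Q = Im(S) = 2.646 VAR.
Step 9 — Apparent power: |S| = 39.77 VA.
Step 10 — Power factor: PF = P/|S| = 0.9978 (lagging).

(a) P = 39.68 W  (b) Q = 2.646 VAR  (c) S = 39.77 VA  (d) PF = 0.9978 (lagging)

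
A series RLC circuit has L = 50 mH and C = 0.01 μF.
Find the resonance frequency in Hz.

Step 1 — Resonance condition Im(Z)=0 gives ω₀ = 1/√(LC).
Step 2 — ω₀ = 1/√(0.05·1e-08) = 4.472e+04 rad/s.
Step 3 — f₀ = ω₀/(2π) = 7118 Hz.

f₀ = 7118 Hz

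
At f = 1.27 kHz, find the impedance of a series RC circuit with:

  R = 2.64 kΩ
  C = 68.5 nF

Step 1 — Angular frequency: ω = 2π·f = 2π·1270 = 7980 rad/s.
Step 2 — Component impedances:
  R: Z = R = 2640 Ω
  C: Z = 1/(jωC) = -j/(ω·C) = 0 - j1829 Ω
Step 3 — Series combination: Z_total = R + C = 2640 - j1829 Ω = 3212∠-34.7° Ω.

Z = 2640 - j1829 Ω = 3212∠-34.7° Ω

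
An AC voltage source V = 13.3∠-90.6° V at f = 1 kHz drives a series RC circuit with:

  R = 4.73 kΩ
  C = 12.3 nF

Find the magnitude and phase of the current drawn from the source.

Step 1 — Angular frequency: ω = 2π·f = 2π·1000 = 6283 rad/s.
Step 2 — Component impedances:
  R: Z = R = 4730 Ω
  C: Z = 1/(jωC) = -j/(ω·C) = 0 - j1.294e+04 Ω
Step 3 — Series combination: Z_total = R + C = 4730 - j1.294e+04 Ω = 1.378e+04∠-69.9° Ω.
Step 4 — Source phasor: V = 13.3∠-90.6° V = -0.1393 - j13.3 V.
Step 5 — Ohm's law: I = V / Z_total = (-0.1393 - j13.3) / (4730 - j1.294e+04) = 0.0009032 - j0.0003409 A.
Step 6 — Convert to polar: |I| = 0.0009654 A, ∠I = -20.7°.

I = 0.0009654∠-20.7° A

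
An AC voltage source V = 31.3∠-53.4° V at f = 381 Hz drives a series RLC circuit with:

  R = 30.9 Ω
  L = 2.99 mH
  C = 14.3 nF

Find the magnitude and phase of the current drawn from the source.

Step 1 — Angular frequency: ω = 2π·f = 2π·381 = 2394 rad/s.
Step 2 — Component impedances:
  R: Z = R = 30.9 Ω
  L: Z = jωL = j·2394·0.00299 = 0 + j7.158 Ω
  C: Z = 1/(jωC) = -j/(ω·C) = 0 - j2.921e+04 Ω
Step 3 — Series combination: Z_total = R + L + C = 30.9 - j2.92e+04 Ω = 2.92e+04∠-89.9° Ω.
Step 4 — Source phasor: V = 31.3∠-53.4° V = 18.66 - j25.13 V.
Step 5 — Ohm's law: I = V / Z_total = (18.66 - j25.13) / (30.9 - j2.92e+04) = 0.0008611 + j0.0006381 A.
Step 6 — Convert to polar: |I| = 0.001072 A, ∠I = 36.5°.

I = 0.001072∠36.5° A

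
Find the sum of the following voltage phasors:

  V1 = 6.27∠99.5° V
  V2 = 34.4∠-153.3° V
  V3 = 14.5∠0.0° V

Step 1 — Convert each phasor to rectangular form:
  V1 = 6.27·(cos(99.5°) + j·sin(99.5°)) = -1.035 + j6.184 V
  V2 = 34.4·(cos(-153.3°) + j·sin(-153.3°)) = -30.73 - j15.46 V
  V3 = 14.5·(cos(0.0°) + j·sin(0.0°)) = 14.5 V
Step 2 — Sum components: V_total = -17.27 - j9.273 V.
Step 3 — Convert to polar: |V_total| = 19.6 V, ∠V_total = -151.8°.

V_total = 19.6∠-151.8° V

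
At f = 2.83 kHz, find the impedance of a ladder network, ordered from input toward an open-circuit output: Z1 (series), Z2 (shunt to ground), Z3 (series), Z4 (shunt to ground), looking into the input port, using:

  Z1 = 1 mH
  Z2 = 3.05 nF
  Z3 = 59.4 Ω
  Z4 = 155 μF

Step 1 — Angular frequency: ω = 2π·f = 2π·2830 = 1.778e+04 rad/s.
Step 2 — Component impedances:
  Z1: Z = jωL = j·1.778e+04·0.001 = 0 + j17.78 Ω
  Z2: Z = 1/(jωC) = -j/(ω·C) = 0 - j1.844e+04 Ω
  Z3: Z = R = 59.4 Ω
  Z4: Z = 1/(jωC) = -j/(ω·C) = 0 - j0.3628 Ω
Step 3 — Ladder network (open output): work backward from the far end, alternating series and parallel combinations. Z_in = 59.4 + j17.23 Ω = 61.84∠16.2° Ω.

Z = 59.4 + j17.23 Ω = 61.84∠16.2° Ω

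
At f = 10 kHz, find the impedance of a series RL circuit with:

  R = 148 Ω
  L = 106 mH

Step 1 — Angular frequency: ω = 2π·f = 2π·1e+04 = 6.283e+04 rad/s.
Step 2 — Component impedances:
  R: Z = R = 148 Ω
  L: Z = jωL = j·6.283e+04·0.106 = 0 + j6660 Ω
Step 3 — Series combination: Z_total = R + L = 148 + j6660 Ω = 6662∠88.7° Ω.

Z = 148 + j6660 Ω = 6662∠88.7° Ω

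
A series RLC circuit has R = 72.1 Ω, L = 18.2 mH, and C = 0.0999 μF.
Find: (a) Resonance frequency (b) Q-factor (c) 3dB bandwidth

Step 1 — Resonance: ω₀ = 1/√(LC) = 1/√(0.0182·9.99e-08) = 2.345e+04 rad/s.
Step 2 — f₀ = ω₀/(2π) = 3733 Hz.
Step 3 — Series Q: Q = ω₀L/R = 2.345e+04·0.0182/72.1 = 5.92.
Step 4 — Bandwidth: Δω = ω₀/Q = 3962 rad/s; BW = Δω/(2π) = 630.5 Hz.

(a) f₀ = 3733 Hz  (b) Q = 5.92  (c) BW = 630.5 Hz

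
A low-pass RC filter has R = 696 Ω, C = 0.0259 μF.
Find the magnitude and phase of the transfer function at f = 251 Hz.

Step 1 — Angular frequency: ω = 2π·251 = 1577 rad/s.
Step 2 — Transfer function: H(jω) = 1/(1 + jωRC).
Step 3 — Denominator: 1 + jωRC = 1 + j·1577·696·2.59e-08 = 1 + j0.02843.
Step 4 — H = 0.9992 - j0.02841.
Step 5 — Magnitude: |H| = 0.9996 (-0.0 dB); phase: φ = -1.6°.

|H| = 0.9996 (-0.0 dB), φ = -1.6°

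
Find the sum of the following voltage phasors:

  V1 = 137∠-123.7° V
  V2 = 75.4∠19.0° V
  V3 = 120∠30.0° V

Step 1 — Convert each phasor to rectangular form:
  V1 = 137·(cos(-123.7°) + j·sin(-123.7°)) = -76.01 - j114 V
  V2 = 75.4·(cos(19.0°) + j·sin(19.0°)) = 71.29 + j24.55 V
  V3 = 120·(cos(30.0°) + j·sin(30.0°)) = 103.9 + j60 V
Step 2 — Sum components: V_total = 99.2 - j29.43 V.
Step 3 — Convert to polar: |V_total| = 103.5 V, ∠V_total = -16.5°.

V_total = 103.5∠-16.5° V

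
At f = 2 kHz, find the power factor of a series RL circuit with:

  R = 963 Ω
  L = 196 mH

Step 1 — Angular frequency: ω = 2π·f = 2π·2000 = 1.257e+04 rad/s.
Step 2 — Component impedances:
  R: Z = R = 963 Ω
  L: Z = jωL = j·1.257e+04·0.196 = 0 + j2463 Ω
Step 3 — Series combination: Z_total = R + L = 963 + j2463 Ω = 2645∠68.6° Ω.
Step 4 — Power factor: PF = cos(φ) = Re(Z)/|Z| = 963/2645 = 0.3641.
Step 5 — Type: Im(Z) = 2463 ⇒ lagging (phase φ = 68.6°).

PF = 0.3641 (lagging, φ = 68.6°)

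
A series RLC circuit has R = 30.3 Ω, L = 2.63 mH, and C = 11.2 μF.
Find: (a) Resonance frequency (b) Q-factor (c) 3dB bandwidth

Step 1 — Resonance: ω₀ = 1/√(LC) = 1/√(0.00263·1.12e-05) = 5827 rad/s.
Step 2 — f₀ = ω₀/(2π) = 927.3 Hz.
Step 3 — Series Q: Q = ω₀L/R = 5827·0.00263/30.3 = 0.5057.
Step 4 — Bandwidth: Δω = ω₀/Q = 1.152e+04 rad/s; BW = Δω/(2π) = 1834 Hz.

(a) f₀ = 927.3 Hz  (b) Q = 0.5057  (c) BW = 1834 Hz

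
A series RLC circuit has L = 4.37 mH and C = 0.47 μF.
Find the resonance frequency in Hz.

Step 1 — Resonance condition Im(Z)=0 gives ω₀ = 1/√(LC).
Step 2 — ω₀ = 1/√(0.00437·4.7e-07) = 2.207e+04 rad/s.
Step 3 — f₀ = ω₀/(2π) = 3512 Hz.

f₀ = 3512 Hz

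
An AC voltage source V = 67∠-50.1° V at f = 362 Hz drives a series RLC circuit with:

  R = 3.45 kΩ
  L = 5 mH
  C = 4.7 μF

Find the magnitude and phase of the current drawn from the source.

Step 1 — Angular frequency: ω = 2π·f = 2π·362 = 2275 rad/s.
Step 2 — Component impedances:
  R: Z = R = 3450 Ω
  L: Z = jωL = j·2275·0.005 = 0 + j11.37 Ω
  C: Z = 1/(jωC) = -j/(ω·C) = 0 - j93.54 Ω
Step 3 — Series combination: Z_total = R + L + C = 3450 - j82.17 Ω = 3451∠-1.4° Ω.
Step 4 — Source phasor: V = 67∠-50.1° V = 42.98 - j51.4 V.
Step 5 — Ohm's law: I = V / Z_total = (42.98 - j51.4) / (3450 - j82.17) = 0.0128 - j0.01459 A.
Step 6 — Convert to polar: |I| = 0.01941 A, ∠I = -48.7°.

I = 0.01941∠-48.7° A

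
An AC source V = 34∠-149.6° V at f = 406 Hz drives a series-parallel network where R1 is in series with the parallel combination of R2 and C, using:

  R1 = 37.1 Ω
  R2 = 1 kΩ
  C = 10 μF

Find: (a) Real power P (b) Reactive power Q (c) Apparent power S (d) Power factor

Step 1 — Angular frequency: ω = 2π·f = 2π·406 = 2551 rad/s.
Step 2 — Component impedances:
  R1: Z = R = 37.1 Ω
  R2: Z = R = 1000 Ω
  C: Z = 1/(jωC) = -j/(ω·C) = 0 - j39.2 Ω
Step 3 — Parallel branch: R2 || C = 1/(1/R2 + 1/C) = 1.534 - j39.14 Ω.
Step 4 — Series with R1: Z_total = R1 + (R2 || C) = 38.63 - j39.14 Ω = 55∠-45.4° Ω.
Step 5 — Source phasor: V = 34∠-149.6° V = -29.33 - j17.21 V.
Step 6 — Current: I = V / Z = -0.1519 - j0.5993 A = 0.6182∠-104.2° A.
Step 7 — Complex power: S = V·I* = 14.77 - j14.96 VA.
Step 8 — Real power: P = Re(S) = 14.77 W.
Step 9 — Reactive power: Q = Im(S) = -14.96 VAR.
Step 10 — Apparent power: |S| = 21.02 VA.
Step 11 — Power factor: PF = P/|S| = 0.7025 (leading).

(a) P = 14.77 W  (b) Q = -14.96 VAR  (c) S = 21.02 VA  (d) PF = 0.7025 (leading)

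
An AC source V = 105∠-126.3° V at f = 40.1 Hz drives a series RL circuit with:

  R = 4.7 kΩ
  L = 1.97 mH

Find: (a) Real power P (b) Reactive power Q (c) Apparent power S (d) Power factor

Step 1 — Angular frequency: ω = 2π·f = 2π·40.1 = 252 rad/s.
Step 2 — Component impedances:
  R: Z = R = 4700 Ω
  L: Z = jωL = j·252·0.00197 = 0 + j0.4964 Ω
Step 3 — Series combination: Z_total = R + L = 4700 + j0.4964 Ω = 4700∠0.0° Ω.
Step 4 — Source phasor: V = 105∠-126.3° V = -62.16 - j84.62 V.
Step 5 — Current: I = V / Z = -0.01323 - j0.018 A = 0.02234∠-126.3° A.
Step 6 — Complex power: S = V·I* = 2.346 + j0.0002477 VA.
Step 7 — Real power: P = Re(S) = 2.346 W.
Step 8 — Reactive power: Q = Im(S) = 0.0002477 VAR.
Step 9 — Apparent power: |S| = 2.346 VA.
Step 10 — Power factor: PF = P/|S| = 1 (lagging).

(a) P = 2.346 W  (b) Q = 0.0002477 VAR  (c) S = 2.346 VA  (d) PF = 1 (lagging)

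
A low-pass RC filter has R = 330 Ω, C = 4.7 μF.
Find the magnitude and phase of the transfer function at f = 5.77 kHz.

Step 1 — Angular frequency: ω = 2π·5770 = 3.625e+04 rad/s.
Step 2 — Transfer function: H(jω) = 1/(1 + jωRC).
Step 3 — Denominator: 1 + jωRC = 1 + j·3.625e+04·330·4.7e-06 = 1 + j56.23.
Step 4 — H = 0.0003162 - j0.01778.
Step 5 — Magnitude: |H| = 0.01778 (-35.0 dB); phase: φ = -89.0°.

|H| = 0.01778 (-35.0 dB), φ = -89.0°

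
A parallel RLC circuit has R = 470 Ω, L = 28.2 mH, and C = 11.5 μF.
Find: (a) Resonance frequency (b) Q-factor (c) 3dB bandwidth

Step 1 — Resonance: ω₀ = 1/√(LC) = 1/√(0.0282·1.15e-05) = 1756 rad/s.
Step 2 — f₀ = ω₀/(2π) = 279.5 Hz.
Step 3 — Parallel Q: Q = R/(ω₀L) = 470/(1756·0.0282) = 9.491.
Step 4 — Bandwidth: Δω = ω₀/Q = 185 rad/s; BW = Δω/(2π) = 29.45 Hz.

(a) f₀ = 279.5 Hz  (b) Q = 9.491  (c) BW = 29.45 Hz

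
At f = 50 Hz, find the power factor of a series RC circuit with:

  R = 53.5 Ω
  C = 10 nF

Step 1 — Angular frequency: ω = 2π·f = 2π·50 = 314.2 rad/s.
Step 2 — Component impedances:
  R: Z = R = 53.5 Ω
  C: Z = 1/(jωC) = -j/(ω·C) = 0 - j3.183e+05 Ω
Step 3 — Series combination: Z_total = R + C = 53.5 - j3.183e+05 Ω = 3.183e+05∠-90.0° Ω.
Step 4 — Power factor: PF = cos(φ) = Re(Z)/|Z| = 53.5/3.183e+05 = 0.0001681.
Step 5 — Type: Im(Z) = -3.183e+05 ⇒ leading (phase φ = -90.0°).

PF = 0.0001681 (leading, φ = -90.0°)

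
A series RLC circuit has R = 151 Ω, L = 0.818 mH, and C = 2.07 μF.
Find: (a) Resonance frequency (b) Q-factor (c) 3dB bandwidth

Step 1 — Resonance: ω₀ = 1/√(LC) = 1/√(0.000818·2.07e-06) = 2.43e+04 rad/s.
Step 2 — f₀ = ω₀/(2π) = 3868 Hz.
Step 3 — Series Q: Q = ω₀L/R = 2.43e+04·0.000818/151 = 0.1316.
Step 4 — Bandwidth: Δω = ω₀/Q = 1.846e+05 rad/s; BW = Δω/(2π) = 2.938e+04 Hz.

(a) f₀ = 3868 Hz  (b) Q = 0.1316  (c) BW = 2.938e+04 Hz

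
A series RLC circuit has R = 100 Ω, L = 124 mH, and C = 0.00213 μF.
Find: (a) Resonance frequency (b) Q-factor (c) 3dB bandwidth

Step 1 — Resonance condition Im(Z)=0 gives ω₀ = 1/√(LC).
Step 2 — ω₀ = 1/√(0.124·2.13e-09) = 6.153e+04 rad/s.
Step 3 — f₀ = ω₀/(2π) = 9793 Hz.
Step 4 — Series Q: Q = ω₀L/R = 6.153e+04·0.124/100 = 76.3.
Step 5 — 3dB bandwidth: Δω = ω₀/Q = 806.5 rad/s; BW = Δω/(2π) = 128.4 Hz.

(a) f₀ = 9793 Hz  (b) Q = 76.3  (c) BW = 128.4 Hz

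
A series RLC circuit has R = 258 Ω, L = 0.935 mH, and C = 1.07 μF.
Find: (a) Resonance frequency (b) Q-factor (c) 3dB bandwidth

Step 1 — Resonance condition Im(Z)=0 gives ω₀ = 1/√(LC).
Step 2 — ω₀ = 1/√(0.000935·1.07e-06) = 3.162e+04 rad/s.
Step 3 — f₀ = ω₀/(2π) = 5032 Hz.
Step 4 — Series Q: Q = ω₀L/R = 3.162e+04·0.000935/258 = 0.1146.
Step 5 — 3dB bandwidth: Δω = ω₀/Q = 2.759e+05 rad/s; BW = Δω/(2π) = 4.392e+04 Hz.

(a) f₀ = 5032 Hz  (b) Q = 0.1146  (c) BW = 4.392e+04 Hz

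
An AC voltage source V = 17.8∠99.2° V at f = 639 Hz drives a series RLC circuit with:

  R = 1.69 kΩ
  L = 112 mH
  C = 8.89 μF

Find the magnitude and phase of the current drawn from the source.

Step 1 — Angular frequency: ω = 2π·f = 2π·639 = 4015 rad/s.
Step 2 — Component impedances:
  R: Z = R = 1690 Ω
  L: Z = jωL = j·4015·0.112 = 0 + j449.7 Ω
  C: Z = 1/(jωC) = -j/(ω·C) = 0 - j28.02 Ω
Step 3 — Series combination: Z_total = R + L + C = 1690 + j421.7 Ω = 1742∠14.0° Ω.
Step 4 — Source phasor: V = 17.8∠99.2° V = -2.846 + j17.57 V.
Step 5 — Ohm's law: I = V / Z_total = (-2.846 + j17.57) / (1690 + j421.7) = 0.0008568 + j0.01018 A.
Step 6 — Convert to polar: |I| = 0.01022 A, ∠I = 85.2°.

I = 0.01022∠85.2° A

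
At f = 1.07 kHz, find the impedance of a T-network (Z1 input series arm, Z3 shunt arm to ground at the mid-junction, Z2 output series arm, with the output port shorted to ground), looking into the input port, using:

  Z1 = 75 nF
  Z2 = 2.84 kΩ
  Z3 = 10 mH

Step 1 — Angular frequency: ω = 2π·f = 2π·1070 = 6723 rad/s.
Step 2 — Component impedances:
  Z1: Z = 1/(jωC) = -j/(ω·C) = 0 - j1983 Ω
  Z2: Z = R = 2840 Ω
  Z3: Z = jωL = j·6723·0.01 = 0 + j67.23 Ω
Step 3 — With the output port shorted to ground, the output series arm Z2 runs from the junction to ground; the shunt arm Z3 also runs from the junction to ground. They appear in parallel: Z3 || Z2 = 1.591 + j67.19 Ω.
Step 4 — Series with input arm Z1: Z_in = Z1 + (Z3 || Z2) = 1.591 - j1916 Ω = 1916∠-90.0° Ω.

Z = 1.591 - j1916 Ω = 1916∠-90.0° Ω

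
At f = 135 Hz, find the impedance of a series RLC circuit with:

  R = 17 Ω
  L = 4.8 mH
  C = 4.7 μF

Step 1 — Angular frequency: ω = 2π·f = 2π·135 = 848.2 rad/s.
Step 2 — Component impedances:
  R: Z = R = 17 Ω
  L: Z = jωL = j·848.2·0.0048 = 0 + j4.072 Ω
  C: Z = 1/(jωC) = -j/(ω·C) = 0 - j250.8 Ω
Step 3 — Series combination: Z_total = R + L + C = 17 - j246.8 Ω = 247.3∠-86.1° Ω.

Z = 17 - j246.8 Ω = 247.3∠-86.1° Ω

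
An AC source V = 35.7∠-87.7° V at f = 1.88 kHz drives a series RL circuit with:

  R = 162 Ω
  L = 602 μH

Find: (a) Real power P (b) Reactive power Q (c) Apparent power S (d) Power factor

Step 1 — Angular frequency: ω = 2π·f = 2π·1880 = 1.181e+04 rad/s.
Step 2 — Component impedances:
  R: Z = R = 162 Ω
  L: Z = jωL = j·1.181e+04·0.000602 = 0 + j7.111 Ω
Step 3 — Series combination: Z_total = R + L = 162 + j7.111 Ω = 162.2∠2.5° Ω.
Step 4 — Source phasor: V = 35.7∠-87.7° V = 1.433 - j35.67 V.
Step 5 — Current: I = V / Z = -0.00082 - j0.2202 A = 0.2202∠-90.2° A.
Step 6 — Complex power: S = V·I* = 7.852 + j0.3447 VA.
Step 7 — Real power: P = Re(S) = 7.852 W.
Step 8 — Reactive power: Q = Im(S) = 0.3447 VAR.
Step 9 — Apparent power: |S| = 7.86 VA.
Step 10 — Power factor: PF = P/|S| = 0.999 (lagging).

(a) P = 7.852 W  (b) Q = 0.3447 VAR  (c) S = 7.86 VA  (d) PF = 0.999 (lagging)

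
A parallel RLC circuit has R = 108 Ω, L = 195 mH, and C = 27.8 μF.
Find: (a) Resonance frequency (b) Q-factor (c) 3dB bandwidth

Step 1 — Resonance: ω₀ = 1/√(LC) = 1/√(0.195·2.78e-05) = 429.5 rad/s.
Step 2 — f₀ = ω₀/(2π) = 68.36 Hz.
Step 3 — Parallel Q: Q = R/(ω₀L) = 108/(429.5·0.195) = 1.29.
Step 4 — Bandwidth: Δω = ω₀/Q = 333.1 rad/s; BW = Δω/(2π) = 53.01 Hz.

(a) f₀ = 68.36 Hz  (b) Q = 1.29  (c) BW = 53.01 Hz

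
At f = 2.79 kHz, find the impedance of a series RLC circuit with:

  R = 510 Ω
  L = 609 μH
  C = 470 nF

Step 1 — Angular frequency: ω = 2π·f = 2π·2790 = 1.753e+04 rad/s.
Step 2 — Component impedances:
  R: Z = R = 510 Ω
  L: Z = jωL = j·1.753e+04·0.000609 = 0 + j10.68 Ω
  C: Z = 1/(jωC) = -j/(ω·C) = 0 - j121.4 Ω
Step 3 — Series combination: Z_total = R + L + C = 510 - j110.7 Ω = 521.9∠-12.2° Ω.

Z = 510 - j110.7 Ω = 521.9∠-12.2° Ω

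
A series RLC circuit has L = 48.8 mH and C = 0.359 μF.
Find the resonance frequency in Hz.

Step 1 — Resonance condition Im(Z)=0 gives ω₀ = 1/√(LC).
Step 2 — ω₀ = 1/√(0.0488·3.59e-07) = 7555 rad/s.
Step 3 — f₀ = ω₀/(2π) = 1202 Hz.

f₀ = 1202 Hz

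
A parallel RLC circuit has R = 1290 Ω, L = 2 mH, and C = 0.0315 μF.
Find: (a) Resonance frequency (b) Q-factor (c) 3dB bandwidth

Step 1 — Resonance: ω₀ = 1/√(LC) = 1/√(0.002·3.15e-08) = 1.26e+05 rad/s.
Step 2 — f₀ = ω₀/(2π) = 2.005e+04 Hz.
Step 3 — Parallel Q: Q = R/(ω₀L) = 1290/(1.26e+05·0.002) = 5.12.
Step 4 — Bandwidth: Δω = ω₀/Q = 2.461e+04 rad/s; BW = Δω/(2π) = 3917 Hz.

(a) f₀ = 2.005e+04 Hz  (b) Q = 5.12  (c) BW = 3917 Hz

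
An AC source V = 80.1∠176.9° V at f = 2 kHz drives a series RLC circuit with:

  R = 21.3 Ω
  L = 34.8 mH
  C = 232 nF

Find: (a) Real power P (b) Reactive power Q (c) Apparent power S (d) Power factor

Step 1 — Angular frequency: ω = 2π·f = 2π·2000 = 1.257e+04 rad/s.
Step 2 — Component impedances:
  R: Z = R = 21.3 Ω
  L: Z = jωL = j·1.257e+04·0.0348 = 0 + j437.3 Ω
  C: Z = 1/(jωC) = -j/(ω·C) = 0 - j343 Ω
Step 3 — Series combination: Z_total = R + L + C = 21.3 + j94.3 Ω = 96.68∠77.3° Ω.
Step 4 — Source phasor: V = 80.1∠176.9° V = -79.98 + j4.332 V.
Step 5 — Current: I = V / Z = -0.1386 + j0.8168 A = 0.8285∠99.6° A.
Step 6 — Complex power: S = V·I* = 14.62 + j64.73 VA.
Step 7 — Real power: P = Re(S) = 14.62 W.
Step 8 — Reactive power: Q = Im(S) = 64.73 VAR.
Step 9 — Apparent power: |S| = 66.36 VA.
Step 10 — Power factor: PF = P/|S| = 0.2203 (lagging).

(a) P = 14.62 W  (b) Q = 64.73 VAR  (c) S = 66.36 VA  (d) PF = 0.2203 (lagging)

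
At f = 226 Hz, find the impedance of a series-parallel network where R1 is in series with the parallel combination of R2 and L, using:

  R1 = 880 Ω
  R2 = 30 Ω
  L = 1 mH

Step 1 — Angular frequency: ω = 2π·f = 2π·226 = 1420 rad/s.
Step 2 — Component impedances:
  R1: Z = R = 880 Ω
  R2: Z = R = 30 Ω
  L: Z = jωL = j·1420·0.001 = 0 + j1.42 Ω
Step 3 — Parallel branch: R2 || L = 1/(1/R2 + 1/L) = 0.06706 + j1.417 Ω.
Step 4 — Series with R1: Z_total = R1 + (R2 || L) = 880.1 + j1.417 Ω = 880.1∠0.1° Ω.

Z = 880.1 + j1.417 Ω = 880.1∠0.1° Ω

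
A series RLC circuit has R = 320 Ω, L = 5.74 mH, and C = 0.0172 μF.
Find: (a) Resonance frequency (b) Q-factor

Step 1 — Resonance condition Im(Z)=0 gives ω₀ = 1/√(LC).
Step 2 — ω₀ = 1/√(0.00574·1.72e-08) = 1.006e+05 rad/s.
Step 3 — f₀ = ω₀/(2π) = 1.602e+04 Hz.
Step 4 — Series Q: Q = ω₀L/R = 1.006e+05·0.00574/320 = 1.805.

(a) f₀ = 1.602e+04 Hz  (b) Q = 1.805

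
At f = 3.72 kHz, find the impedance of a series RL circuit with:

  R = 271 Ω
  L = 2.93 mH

Step 1 — Angular frequency: ω = 2π·f = 2π·3720 = 2.337e+04 rad/s.
Step 2 — Component impedances:
  R: Z = R = 271 Ω
  L: Z = jωL = j·2.337e+04·0.00293 = 0 + j68.48 Ω
Step 3 — Series combination: Z_total = R + L = 271 + j68.48 Ω = 279.5∠14.2° Ω.

Z = 271 + j68.48 Ω = 279.5∠14.2° Ω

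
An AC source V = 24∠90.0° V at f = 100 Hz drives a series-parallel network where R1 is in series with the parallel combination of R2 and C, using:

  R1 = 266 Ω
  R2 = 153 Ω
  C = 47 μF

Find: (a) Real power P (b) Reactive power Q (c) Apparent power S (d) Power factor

Step 1 — Angular frequency: ω = 2π·f = 2π·100 = 628.3 rad/s.
Step 2 — Component impedances:
  R1: Z = R = 266 Ω
  R2: Z = R = 153 Ω
  C: Z = 1/(jωC) = -j/(ω·C) = 0 - j33.86 Ω
Step 3 — Parallel branch: R2 || C = 1/(1/R2 + 1/C) = 7.145 - j32.28 Ω.
Step 4 — Series with R1: Z_total = R1 + (R2 || C) = 273.1 - j32.28 Ω = 275∠-6.7° Ω.
Step 5 — Source phasor: V = 24∠90.0° V = 0 + j24 V.
Step 6 — Current: I = V / Z = -0.01024 + j0.08666 A = 0.08726∠96.7° A.
Step 7 — Complex power: S = V·I* = 2.08 - j0.2458 VA.
Step 8 — Real power: P = Re(S) = 2.08 W.
Step 9 — Reactive power: Q = Im(S) = -0.2458 VAR.
Step 10 — Apparent power: |S| = 2.094 VA.
Step 11 — Power factor: PF = P/|S| = 0.9931 (leading).

(a) P = 2.08 W  (b) Q = -0.2458 VAR  (c) S = 2.094 VA  (d) PF = 0.9931 (leading)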